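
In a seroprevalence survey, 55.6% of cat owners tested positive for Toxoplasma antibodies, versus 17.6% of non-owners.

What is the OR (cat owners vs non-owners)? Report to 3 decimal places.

odds, cat owners = 0.5560/0.4440 = 1.2523
odds, non-owners = 0.1760/0.8240 = 0.2136
OR = 1.2523 / 0.2136 = 5.863

OR ≈ 5.863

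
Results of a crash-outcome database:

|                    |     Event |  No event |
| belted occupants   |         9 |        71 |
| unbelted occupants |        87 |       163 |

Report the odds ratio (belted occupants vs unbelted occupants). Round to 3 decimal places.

OR = (9 × 163) / (71 × 87) = 1467/6177 ≈ 0.237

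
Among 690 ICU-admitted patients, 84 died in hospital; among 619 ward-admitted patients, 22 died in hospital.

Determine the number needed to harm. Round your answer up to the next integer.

risk, ICU-admitted patients = 84/690 = 0.121739
risk, ward-admitted patients = 22/619 = 0.035541
absolute risk difference = 0.086198
1 / 0.086198 = 11.601 → round up → 12

NNH: 12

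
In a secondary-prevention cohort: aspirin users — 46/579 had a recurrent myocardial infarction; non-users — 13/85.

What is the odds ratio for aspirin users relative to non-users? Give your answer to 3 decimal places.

OR = (46 × 72) / (533 × 13) = 3312/6929 ≈ 0.478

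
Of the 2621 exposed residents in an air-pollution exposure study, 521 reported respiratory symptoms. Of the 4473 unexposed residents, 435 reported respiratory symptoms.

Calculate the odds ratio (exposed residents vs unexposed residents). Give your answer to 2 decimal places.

OR = 2.30

odds, exposed residents = 521/2100 = 0.2481
odds, unexposed residents = 435/4038 = 0.1077
OR = 0.2481 / 0.1077 = 2.30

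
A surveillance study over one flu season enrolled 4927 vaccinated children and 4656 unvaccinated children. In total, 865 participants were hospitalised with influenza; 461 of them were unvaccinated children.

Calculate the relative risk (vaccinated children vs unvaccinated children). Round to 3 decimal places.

vaccinated children with the outcome: 865 − 461 = 404
vaccinated children without the outcome: 4927 − 404 = 4523
unvaccinated children without the outcome: 4656 − 461 = 4195
risk, vaccinated children = 404/4927 = 0.0820
risk, unvaccinated children = 461/4656 = 0.0990
RR = 0.0820 / 0.0990 = 0.828

RR: 0.828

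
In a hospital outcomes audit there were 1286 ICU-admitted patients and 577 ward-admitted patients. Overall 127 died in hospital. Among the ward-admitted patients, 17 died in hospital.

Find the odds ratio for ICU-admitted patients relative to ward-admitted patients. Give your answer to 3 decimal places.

3.081

ICU-admitted patients with the outcome: 127 − 17 = 110
ICU-admitted patients without the outcome: 1286 − 110 = 1176
ward-admitted patients without the outcome: 577 − 17 = 560
OR = (110 × 560) / (1176 × 17) = 61600/19992 ≈ 3.081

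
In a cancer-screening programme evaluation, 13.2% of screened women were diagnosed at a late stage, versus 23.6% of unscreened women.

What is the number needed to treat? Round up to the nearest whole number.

10

absolute risk difference = 0.104000
1 / 0.104000 = 9.615 → round up → 10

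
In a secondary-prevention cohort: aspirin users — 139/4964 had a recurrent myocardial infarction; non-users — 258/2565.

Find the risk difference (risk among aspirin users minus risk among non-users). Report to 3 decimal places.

risk, aspirin users = 139/4964 = 0.02800
risk, non-users = 258/2565 = 0.10058
risk difference = 0.02800 − 0.10058 = -0.073

-0.073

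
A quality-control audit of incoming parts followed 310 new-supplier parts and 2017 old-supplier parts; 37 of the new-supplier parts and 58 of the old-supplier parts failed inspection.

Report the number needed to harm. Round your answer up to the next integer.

NNH: 12

risk, new-supplier parts = 37/310 = 0.119355
risk, old-supplier parts = 58/2017 = 0.028756
absolute risk difference = 0.090599
1 / 0.090599 = 11.038 → round up → 12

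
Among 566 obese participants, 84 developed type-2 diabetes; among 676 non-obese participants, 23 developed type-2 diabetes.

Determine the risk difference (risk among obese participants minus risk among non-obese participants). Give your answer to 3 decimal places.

RD: 0.114

risk, obese participants = 84/566 = 0.14841
risk, non-obese participants = 23/676 = 0.03402
risk difference = 0.14841 − 0.03402 = 0.114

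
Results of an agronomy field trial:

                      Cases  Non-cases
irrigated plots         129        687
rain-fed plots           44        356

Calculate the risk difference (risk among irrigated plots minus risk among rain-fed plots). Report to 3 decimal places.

risk, irrigated plots = 129/816 = 0.1581
risk, rain-fed plots = 44/400 = 0.1100
risk difference = 0.1581 − 0.1100 = 0.048

0.048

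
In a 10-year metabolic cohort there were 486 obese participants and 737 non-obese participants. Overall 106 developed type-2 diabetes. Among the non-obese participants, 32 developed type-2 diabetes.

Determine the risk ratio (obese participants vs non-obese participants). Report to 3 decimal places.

obese participants with the outcome: 106 − 32 = 74
obese participants without the outcome: 486 − 74 = 412
non-obese participants without the outcome: 737 − 32 = 705
risk, obese participants = 74/486 = 0.15226
risk, non-obese participants = 32/737 = 0.04342
RR = 0.15226 / 0.04342 = 3.507

RR = 3.507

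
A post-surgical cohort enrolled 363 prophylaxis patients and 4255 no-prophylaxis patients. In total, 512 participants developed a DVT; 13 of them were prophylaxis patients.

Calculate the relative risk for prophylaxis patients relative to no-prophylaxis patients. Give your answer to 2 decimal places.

prophylaxis patients without the outcome: 363 − 13 = 350
no-prophylaxis patients with the outcome: 512 − 13 = 499
no-prophylaxis patients without the outcome: 4255 − 499 = 3756
risk, prophylaxis patients = 13/363 = 0.03581
risk, no-prophylaxis patients = 499/4255 = 0.11727
RR = 0.03581 / 0.11727 = 0.31

0.31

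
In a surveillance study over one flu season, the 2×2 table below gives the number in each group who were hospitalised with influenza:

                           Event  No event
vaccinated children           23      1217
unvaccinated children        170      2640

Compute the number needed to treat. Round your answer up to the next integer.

risk, vaccinated children = 23/1240 = 0.018548
risk, unvaccinated children = 170/2810 = 0.060498
absolute risk difference = 0.041950
1 / 0.041950 = 23.838 → round up → 24

NNT ≈ 24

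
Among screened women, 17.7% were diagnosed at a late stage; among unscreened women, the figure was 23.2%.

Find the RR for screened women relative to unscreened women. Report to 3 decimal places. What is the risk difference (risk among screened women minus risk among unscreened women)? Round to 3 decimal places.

RR = 0.1770 / 0.2320 = 0.763
risk difference = 0.1770 − 0.2320 = -0.055

RR = 0.763; RD = -0.055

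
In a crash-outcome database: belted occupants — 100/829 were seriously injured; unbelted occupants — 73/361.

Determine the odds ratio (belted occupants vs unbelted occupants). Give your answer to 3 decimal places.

0.541

odds, belted occupants = 100/729 = 0.1372
odds, unbelted occupants = 73/288 = 0.2535
OR = 0.1372 / 0.2535 = 0.541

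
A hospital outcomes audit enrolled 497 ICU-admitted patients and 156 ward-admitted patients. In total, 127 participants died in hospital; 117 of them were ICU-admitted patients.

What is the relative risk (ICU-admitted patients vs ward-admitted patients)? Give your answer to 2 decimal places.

ICU-admitted patients without the outcome: 497 − 117 = 380
ward-admitted patients with the outcome: 127 − 117 = 10
ward-admitted patients without the outcome: 156 − 10 = 146
risk, ICU-admitted patients = 117/497 = 0.2354
risk, ward-admitted patients = 10/156 = 0.0641
RR = 0.2354 / 0.0641 = 3.67

RR = 3.67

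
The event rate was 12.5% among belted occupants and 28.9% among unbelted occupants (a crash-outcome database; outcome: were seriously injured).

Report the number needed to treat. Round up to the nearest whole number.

absolute risk difference = 0.164000
1 / 0.164000 = 6.098 → round up → 7

NNT = 7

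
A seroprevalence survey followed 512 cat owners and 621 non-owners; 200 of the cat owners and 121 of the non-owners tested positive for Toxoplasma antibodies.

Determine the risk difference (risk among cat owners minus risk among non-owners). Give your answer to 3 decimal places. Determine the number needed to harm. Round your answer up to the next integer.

risk, cat owners = 200/512 = 0.3906
risk, non-owners = 121/621 = 0.1948
risk difference = 0.3906 − 0.1948 = 0.196
absolute risk difference = 0.195778
1 / 0.195778 = 5.108 → round up → 6

RD = 0.196; NNH = 6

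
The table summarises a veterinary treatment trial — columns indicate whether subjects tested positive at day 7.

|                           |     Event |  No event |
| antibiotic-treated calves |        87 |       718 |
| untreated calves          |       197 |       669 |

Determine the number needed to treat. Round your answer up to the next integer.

9

risk, antibiotic-treated calves = 87/805 = 0.108075
risk, untreated calves = 197/866 = 0.227483
absolute risk difference = 0.119408
1 / 0.119408 = 8.375 → round up → 9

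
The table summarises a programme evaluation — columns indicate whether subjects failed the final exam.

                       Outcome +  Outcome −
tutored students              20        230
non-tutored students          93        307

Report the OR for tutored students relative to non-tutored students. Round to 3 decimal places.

OR = (20 × 307) / (230 × 93) = 6140/21390 ≈ 0.287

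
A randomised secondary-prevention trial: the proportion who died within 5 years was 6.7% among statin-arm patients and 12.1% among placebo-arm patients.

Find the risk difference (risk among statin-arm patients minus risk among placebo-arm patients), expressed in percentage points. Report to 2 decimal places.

-5.40

risk difference = 0.0670 − 0.1210 = -0.0540 → -5.40 percentage points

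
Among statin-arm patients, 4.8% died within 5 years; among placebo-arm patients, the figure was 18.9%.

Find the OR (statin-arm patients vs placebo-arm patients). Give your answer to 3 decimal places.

odds, statin-arm patients = 0.04800/0.95200 = 0.05042
odds, placebo-arm patients = 0.18900/0.81100 = 0.23305
OR = 0.05042 / 0.23305 = 0.216

0.216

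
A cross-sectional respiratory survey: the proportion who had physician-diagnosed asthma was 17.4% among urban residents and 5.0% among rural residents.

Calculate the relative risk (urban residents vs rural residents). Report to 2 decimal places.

RR = 0.1740 / 0.0500 = 3.48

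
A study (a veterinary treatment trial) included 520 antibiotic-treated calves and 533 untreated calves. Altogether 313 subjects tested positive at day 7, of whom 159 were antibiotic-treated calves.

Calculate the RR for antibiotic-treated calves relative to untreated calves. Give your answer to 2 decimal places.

antibiotic-treated calves without the outcome: 520 − 159 = 361
untreated calves with the outcome: 313 − 159 = 154
untreated calves without the outcome: 533 − 154 = 379
risk, antibiotic-treated calves = 159/520 = 0.3058
risk, untreated calves = 154/533 = 0.2889
RR = 0.3058 / 0.2889 = 1.06

1.06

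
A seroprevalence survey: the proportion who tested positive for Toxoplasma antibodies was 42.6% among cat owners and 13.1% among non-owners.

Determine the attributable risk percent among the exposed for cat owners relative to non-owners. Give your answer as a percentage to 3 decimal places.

AR% = (0.4260 − 0.1310) / 0.4260 = 0.6925 → 69.249%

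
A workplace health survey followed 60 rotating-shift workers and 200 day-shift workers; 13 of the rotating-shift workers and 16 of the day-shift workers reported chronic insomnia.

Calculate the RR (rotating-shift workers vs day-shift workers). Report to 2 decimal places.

2.71

risk, rotating-shift workers = 13/60 = 0.2167
risk, day-shift workers = 16/200 = 0.0800
RR = 0.2167 / 0.0800 = 2.71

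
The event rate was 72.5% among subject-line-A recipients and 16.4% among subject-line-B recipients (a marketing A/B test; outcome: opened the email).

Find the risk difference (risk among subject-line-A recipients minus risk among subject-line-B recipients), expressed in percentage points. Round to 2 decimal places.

risk difference = 0.7250 − 0.1640 = 0.5610 → 56.10 percentage points

56.10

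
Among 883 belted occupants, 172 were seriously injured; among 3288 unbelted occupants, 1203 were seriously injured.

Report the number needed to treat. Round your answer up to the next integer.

6

risk, belted occupants = 172/883 = 0.194790
risk, unbelted occupants = 1203/3288 = 0.365876
absolute risk difference = 0.171085
1 / 0.171085 = 5.845 → round up → 6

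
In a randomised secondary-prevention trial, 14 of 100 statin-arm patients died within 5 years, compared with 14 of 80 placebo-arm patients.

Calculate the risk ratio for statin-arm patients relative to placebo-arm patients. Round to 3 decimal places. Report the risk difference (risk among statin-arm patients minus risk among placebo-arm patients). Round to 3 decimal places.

risk, statin-arm patients = 14/100 = 0.1400
risk, placebo-arm patients = 14/80 = 0.1750
RR = 0.1400 / 0.1750 = 0.800
risk difference = 0.1400 − 0.1750 = -0.035

RR = 0.800; RD = -0.035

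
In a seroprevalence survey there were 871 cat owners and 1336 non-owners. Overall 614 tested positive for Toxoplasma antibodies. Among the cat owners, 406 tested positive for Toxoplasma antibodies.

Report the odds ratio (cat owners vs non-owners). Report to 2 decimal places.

OR: 4.73

cat owners without the outcome: 871 − 406 = 465
non-owners with the outcome: 614 − 406 = 208
non-owners without the outcome: 1336 − 208 = 1128
odds, cat owners = 406/465 = 0.8731
odds, non-owners = 208/1128 = 0.1844
OR = 0.8731 / 0.1844 = 4.73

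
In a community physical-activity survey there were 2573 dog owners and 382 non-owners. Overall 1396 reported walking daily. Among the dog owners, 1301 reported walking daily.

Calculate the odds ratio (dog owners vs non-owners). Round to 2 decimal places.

OR: 3.09

dog owners without the outcome: 2573 − 1301 = 1272
non-owners with the outcome: 1396 − 1301 = 95
non-owners without the outcome: 382 − 95 = 287
odds, dog owners = 1301/1272 = 1.0228
odds, non-owners = 95/287 = 0.3310
OR = 1.0228 / 0.3310 = 3.09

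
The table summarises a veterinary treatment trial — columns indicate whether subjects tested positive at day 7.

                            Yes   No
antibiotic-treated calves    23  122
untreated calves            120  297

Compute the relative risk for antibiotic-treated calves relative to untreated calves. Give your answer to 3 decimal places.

RR = 0.551

risk, antibiotic-treated calves = 23/145 = 0.1586
risk, untreated calves = 120/417 = 0.2878
RR = 0.1586 / 0.2878 = 0.551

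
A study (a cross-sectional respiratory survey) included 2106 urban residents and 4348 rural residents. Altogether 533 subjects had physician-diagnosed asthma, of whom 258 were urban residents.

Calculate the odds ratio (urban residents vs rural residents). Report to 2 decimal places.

OR ≈ 2.07

urban residents without the outcome: 2106 − 258 = 1848
rural residents with the outcome: 533 − 258 = 275
rural residents without the outcome: 4348 − 275 = 4073
OR = (258 × 4073) / (1848 × 275) = 1050834/508200 ≈ 2.07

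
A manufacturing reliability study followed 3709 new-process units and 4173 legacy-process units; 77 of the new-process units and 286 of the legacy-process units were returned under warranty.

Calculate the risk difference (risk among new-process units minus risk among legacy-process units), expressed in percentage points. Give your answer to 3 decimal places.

risk, new-process units = 77/3709 = 0.02076
risk, legacy-process units = 286/4173 = 0.06854
risk difference = 0.02076 − 0.06854 = -0.04778 → -4.778 percentage points

-4.778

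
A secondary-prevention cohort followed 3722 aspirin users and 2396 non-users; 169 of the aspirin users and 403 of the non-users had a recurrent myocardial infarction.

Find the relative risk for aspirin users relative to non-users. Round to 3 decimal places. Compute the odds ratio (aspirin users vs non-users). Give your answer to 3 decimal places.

risk, aspirin users = 169/3722 = 0.04541
risk, non-users = 403/2396 = 0.16820
RR = 0.04541 / 0.16820 = 0.270
odds, aspirin users = 169/3553 = 0.04757
odds, non-users = 403/1993 = 0.20221
OR = 0.04757 / 0.20221 = 0.235

RR = 0.270; OR = 0.235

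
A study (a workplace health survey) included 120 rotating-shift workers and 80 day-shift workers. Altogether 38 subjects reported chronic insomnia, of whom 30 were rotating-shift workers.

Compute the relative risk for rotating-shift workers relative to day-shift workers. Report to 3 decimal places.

2.500

rotating-shift workers without the outcome: 120 − 30 = 90
day-shift workers with the outcome: 38 − 30 = 8
day-shift workers without the outcome: 80 − 8 = 72
risk, rotating-shift workers = 30/120 = 0.2500
risk, day-shift workers = 8/80 = 0.1000
RR = 0.2500 / 0.1000 = 2.500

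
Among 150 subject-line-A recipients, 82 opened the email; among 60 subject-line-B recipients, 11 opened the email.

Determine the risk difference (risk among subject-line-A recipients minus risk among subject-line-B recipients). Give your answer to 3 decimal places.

risk, subject-line-A recipients = 82/150 = 0.5467
risk, subject-line-B recipients = 11/60 = 0.1833
risk difference = 0.5467 − 0.1833 = 0.363

0.363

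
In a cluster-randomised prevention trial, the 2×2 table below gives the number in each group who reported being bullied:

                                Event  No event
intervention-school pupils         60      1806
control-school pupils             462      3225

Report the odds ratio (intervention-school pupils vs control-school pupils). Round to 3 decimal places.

odds, intervention-school pupils = 60/1806 = 0.03322
odds, control-school pupils = 462/3225 = 0.14326
OR = 0.03322 / 0.14326 = 0.232

0.232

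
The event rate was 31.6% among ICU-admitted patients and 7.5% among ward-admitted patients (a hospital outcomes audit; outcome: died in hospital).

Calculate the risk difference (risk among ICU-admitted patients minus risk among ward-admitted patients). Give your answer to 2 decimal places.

risk difference = 0.3160 − 0.0750 = 0.24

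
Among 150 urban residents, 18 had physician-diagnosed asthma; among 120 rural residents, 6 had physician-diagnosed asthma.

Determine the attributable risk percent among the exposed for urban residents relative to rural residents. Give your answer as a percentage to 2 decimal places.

58.33%

risk, urban residents = 18/150 = 0.1200
risk, rural residents = 6/120 = 0.0500
AR% = (0.1200 − 0.0500) / 0.1200 = 0.5833 → 58.33%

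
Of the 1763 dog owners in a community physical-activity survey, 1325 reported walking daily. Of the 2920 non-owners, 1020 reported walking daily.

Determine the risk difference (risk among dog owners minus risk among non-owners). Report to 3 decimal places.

risk, dog owners = 1325/1763 = 0.7516
risk, non-owners = 1020/2920 = 0.3493
risk difference = 0.7516 − 0.3493 = 0.402

0.402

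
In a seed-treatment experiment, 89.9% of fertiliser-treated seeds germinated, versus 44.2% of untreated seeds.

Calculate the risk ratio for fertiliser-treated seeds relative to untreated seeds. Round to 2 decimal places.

RR = 0.8990 / 0.4420 = 2.03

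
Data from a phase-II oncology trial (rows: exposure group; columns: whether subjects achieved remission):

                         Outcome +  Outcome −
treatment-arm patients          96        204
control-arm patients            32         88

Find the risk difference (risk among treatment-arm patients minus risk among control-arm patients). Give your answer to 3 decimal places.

RD: 0.053

risk, treatment-arm patients = 96/300 = 0.3200
risk, control-arm patients = 32/120 = 0.2667
risk difference = 0.3200 − 0.2667 = 0.053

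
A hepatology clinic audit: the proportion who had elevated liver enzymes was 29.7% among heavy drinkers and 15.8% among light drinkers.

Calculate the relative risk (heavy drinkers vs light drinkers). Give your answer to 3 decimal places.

RR = 0.2970 / 0.1580 = 1.880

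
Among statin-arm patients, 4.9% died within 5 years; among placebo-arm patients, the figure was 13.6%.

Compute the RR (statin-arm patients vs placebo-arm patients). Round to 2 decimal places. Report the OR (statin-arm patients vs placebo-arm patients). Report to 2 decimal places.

RR = 0.04900 / 0.13600 = 0.36
odds, statin-arm patients = 0.04900/0.95100 = 0.05152
odds, placebo-arm patients = 0.13600/0.86400 = 0.15741
OR = 0.05152 / 0.15741 = 0.33

RR = 0.36; OR = 0.33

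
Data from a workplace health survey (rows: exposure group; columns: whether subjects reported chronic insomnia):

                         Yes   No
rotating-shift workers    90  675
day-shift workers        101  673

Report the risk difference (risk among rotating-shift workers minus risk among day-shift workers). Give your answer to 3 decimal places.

RD: -0.013

risk, rotating-shift workers = 90/765 = 0.1176
risk, day-shift workers = 101/774 = 0.1305
risk difference = 0.1176 − 0.1305 = -0.013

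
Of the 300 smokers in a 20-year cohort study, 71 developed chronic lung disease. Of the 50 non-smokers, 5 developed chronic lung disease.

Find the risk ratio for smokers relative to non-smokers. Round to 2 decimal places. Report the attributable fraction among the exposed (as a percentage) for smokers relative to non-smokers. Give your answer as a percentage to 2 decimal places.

RR = 2.37; AR% = 57.75%

risk, smokers = 71/300 = 0.2367
risk, non-smokers = 5/50 = 0.1000
RR = 0.2367 / 0.1000 = 2.37
AR% = (0.2367 − 0.1000) / 0.2367 = 0.5775 → 57.75%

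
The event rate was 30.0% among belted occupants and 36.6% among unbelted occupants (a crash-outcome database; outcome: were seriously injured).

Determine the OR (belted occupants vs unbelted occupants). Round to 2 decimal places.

OR: 0.74

odds, belted occupants = 0.3000/0.7000 = 0.4286
odds, unbelted occupants = 0.3660/0.6340 = 0.5773
OR = 0.4286 / 0.5773 = 0.74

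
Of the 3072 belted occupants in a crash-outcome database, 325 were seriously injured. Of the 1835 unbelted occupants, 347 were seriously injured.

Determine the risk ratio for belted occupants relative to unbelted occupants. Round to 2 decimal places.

RR = 0.56

risk, belted occupants = 325/3072 = 0.1058
risk, unbelted occupants = 347/1835 = 0.1891
RR = 0.1058 / 0.1891 = 0.56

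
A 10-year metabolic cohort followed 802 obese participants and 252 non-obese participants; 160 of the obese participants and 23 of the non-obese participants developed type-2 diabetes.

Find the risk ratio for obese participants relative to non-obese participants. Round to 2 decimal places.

risk, obese participants = 160/802 = 0.1995
risk, non-obese participants = 23/252 = 0.0913
RR = 0.1995 / 0.0913 = 2.19

RR = 2.19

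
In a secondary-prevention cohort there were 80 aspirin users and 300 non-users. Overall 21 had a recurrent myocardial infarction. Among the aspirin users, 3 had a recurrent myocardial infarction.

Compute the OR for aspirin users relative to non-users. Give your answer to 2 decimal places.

aspirin users without the outcome: 80 − 3 = 77
non-users with the outcome: 21 − 3 = 18
non-users without the outcome: 300 − 18 = 282
OR = (3 × 282) / (77 × 18) = 846/1386 ≈ 0.61

0.61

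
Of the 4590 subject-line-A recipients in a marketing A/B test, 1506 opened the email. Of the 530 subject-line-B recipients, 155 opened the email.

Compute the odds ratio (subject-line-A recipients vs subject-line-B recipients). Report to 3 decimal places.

OR = (1506 × 375) / (3084 × 155) = 564750/478020 ≈ 1.181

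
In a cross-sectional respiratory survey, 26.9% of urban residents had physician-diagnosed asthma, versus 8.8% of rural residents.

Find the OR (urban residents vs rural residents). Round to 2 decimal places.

odds, urban residents = 0.2690/0.7310 = 0.3680
odds, rural residents = 0.0880/0.9120 = 0.0965
OR = 0.3680 / 0.0965 = 3.81

3.81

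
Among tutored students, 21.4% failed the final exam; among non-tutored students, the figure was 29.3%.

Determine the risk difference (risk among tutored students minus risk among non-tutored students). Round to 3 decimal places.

risk difference = 0.2140 − 0.2930 = -0.079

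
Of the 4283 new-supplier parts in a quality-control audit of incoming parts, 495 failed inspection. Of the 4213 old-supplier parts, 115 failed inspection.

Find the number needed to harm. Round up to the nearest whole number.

NNH ≈ 12

risk, new-supplier parts = 495/4283 = 0.115573
risk, old-supplier parts = 115/4213 = 0.027296
absolute risk difference = 0.088277
1 / 0.088277 = 11.328 → round up → 12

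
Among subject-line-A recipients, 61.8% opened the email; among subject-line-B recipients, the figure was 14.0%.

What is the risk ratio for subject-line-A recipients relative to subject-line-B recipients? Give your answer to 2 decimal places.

RR = 0.6180 / 0.1400 = 4.41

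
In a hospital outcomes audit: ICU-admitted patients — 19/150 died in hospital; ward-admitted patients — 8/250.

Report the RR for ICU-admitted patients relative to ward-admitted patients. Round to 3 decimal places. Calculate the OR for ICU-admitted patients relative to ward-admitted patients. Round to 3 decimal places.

risk, ICU-admitted patients = 19/150 = 0.12667
risk, ward-admitted patients = 8/250 = 0.03200
RR = 0.12667 / 0.03200 = 3.958
odds, ICU-admitted patients = 19/131 = 0.14504
odds, ward-admitted patients = 8/242 = 0.03306
OR = 0.14504 / 0.03306 = 4.387

RR = 3.958; OR = 4.387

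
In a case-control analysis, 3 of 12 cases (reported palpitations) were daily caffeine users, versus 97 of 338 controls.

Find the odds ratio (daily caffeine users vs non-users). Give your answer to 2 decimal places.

OR = (3 × 241) / (97 × 9) = 723/873 ≈ 0.83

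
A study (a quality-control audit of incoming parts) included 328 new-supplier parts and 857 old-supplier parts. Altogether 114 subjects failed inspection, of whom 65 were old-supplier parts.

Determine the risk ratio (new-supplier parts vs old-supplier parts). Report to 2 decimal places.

new-supplier parts with the outcome: 114 − 65 = 49
new-supplier parts without the outcome: 328 − 49 = 279
old-supplier parts without the outcome: 857 − 65 = 792
risk, new-supplier parts = 49/328 = 0.1494
risk, old-supplier parts = 65/857 = 0.0758
RR = 0.1494 / 0.0758 = 1.97

RR = 1.97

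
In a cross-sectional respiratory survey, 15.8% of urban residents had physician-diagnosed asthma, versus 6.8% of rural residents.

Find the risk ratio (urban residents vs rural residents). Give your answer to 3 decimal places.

RR = 0.1580 / 0.0680 = 2.324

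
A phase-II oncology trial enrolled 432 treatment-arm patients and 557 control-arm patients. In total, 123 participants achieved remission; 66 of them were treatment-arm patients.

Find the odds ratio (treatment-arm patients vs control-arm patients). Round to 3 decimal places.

1.582

treatment-arm patients without the outcome: 432 − 66 = 366
control-arm patients with the outcome: 123 − 66 = 57
control-arm patients without the outcome: 557 − 57 = 500
odds, treatment-arm patients = 66/366 = 0.1803
odds, control-arm patients = 57/500 = 0.1140
OR = 0.1803 / 0.1140 = 1.582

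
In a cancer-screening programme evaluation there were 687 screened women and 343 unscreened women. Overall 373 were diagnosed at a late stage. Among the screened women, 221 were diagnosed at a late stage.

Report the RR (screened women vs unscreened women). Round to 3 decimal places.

screened women without the outcome: 687 − 221 = 466
unscreened women with the outcome: 373 − 221 = 152
unscreened women without the outcome: 343 − 152 = 191
risk, screened women = 221/687 = 0.3217
risk, unscreened women = 152/343 = 0.4431
RR = 0.3217 / 0.4431 = 0.726

RR ≈ 0.726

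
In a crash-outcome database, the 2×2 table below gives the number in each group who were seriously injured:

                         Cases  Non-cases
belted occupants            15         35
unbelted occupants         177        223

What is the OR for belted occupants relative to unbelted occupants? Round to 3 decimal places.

OR = (15 × 223) / (35 × 177) = 3345/6195 ≈ 0.540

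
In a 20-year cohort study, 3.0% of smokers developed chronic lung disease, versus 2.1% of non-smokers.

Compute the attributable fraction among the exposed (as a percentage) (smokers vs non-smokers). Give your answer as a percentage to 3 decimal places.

AR% = (0.03000 − 0.02100) / 0.03000 = 0.3000 → 30.000%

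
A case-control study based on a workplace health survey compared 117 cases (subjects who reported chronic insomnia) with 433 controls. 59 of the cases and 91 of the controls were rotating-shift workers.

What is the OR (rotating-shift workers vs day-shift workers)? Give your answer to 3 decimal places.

OR = (59 × 342) / (91 × 58) = 20178/5278 ≈ 3.823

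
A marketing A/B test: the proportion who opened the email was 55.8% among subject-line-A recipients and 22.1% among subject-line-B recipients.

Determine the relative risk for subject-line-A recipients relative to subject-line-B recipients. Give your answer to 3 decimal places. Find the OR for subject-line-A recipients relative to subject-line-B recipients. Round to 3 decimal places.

RR = 2.525; OR = 4.450

RR = 0.5580 / 0.2210 = 2.525
odds, subject-line-A recipients = 0.5580/0.4420 = 1.2624
odds, subject-line-B recipients = 0.2210/0.7790 = 0.2837
OR = 1.2624 / 0.2837 = 4.450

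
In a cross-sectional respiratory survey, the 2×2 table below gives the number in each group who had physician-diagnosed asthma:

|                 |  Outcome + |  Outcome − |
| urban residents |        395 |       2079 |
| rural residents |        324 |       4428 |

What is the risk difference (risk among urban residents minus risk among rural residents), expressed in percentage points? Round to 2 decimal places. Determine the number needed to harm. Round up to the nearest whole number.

risk, urban residents = 395/2474 = 0.1597
risk, rural residents = 324/4752 = 0.0682
risk difference = 0.1597 − 0.0682 = 0.0915 → 9.15 percentage points
absolute risk difference = 0.091479
1 / 0.091479 = 10.931 → round up → 11

RD = 9.15; NNH = 11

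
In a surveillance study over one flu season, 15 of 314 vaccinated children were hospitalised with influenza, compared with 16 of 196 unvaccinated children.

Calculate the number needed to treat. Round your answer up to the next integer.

30

risk, vaccinated children = 15/314 = 0.047771
risk, unvaccinated children = 16/196 = 0.081633
absolute risk difference = 0.033862
1 / 0.033862 = 29.532 → round up → 30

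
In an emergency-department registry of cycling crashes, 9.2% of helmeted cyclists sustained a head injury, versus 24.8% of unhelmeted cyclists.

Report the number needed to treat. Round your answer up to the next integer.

absolute risk difference = 0.156000
1 / 0.156000 = 6.410 → round up → 7

NNT: 7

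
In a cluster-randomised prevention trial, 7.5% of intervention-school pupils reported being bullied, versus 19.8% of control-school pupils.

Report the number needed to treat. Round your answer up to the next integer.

absolute risk difference = 0.123000
1 / 0.123000 = 8.130 → round up → 9

9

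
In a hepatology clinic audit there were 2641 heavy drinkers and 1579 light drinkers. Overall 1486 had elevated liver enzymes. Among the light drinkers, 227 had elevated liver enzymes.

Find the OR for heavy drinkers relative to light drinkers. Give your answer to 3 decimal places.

heavy drinkers with the outcome: 1486 − 227 = 1259
heavy drinkers without the outcome: 2641 − 1259 = 1382
light drinkers without the outcome: 1579 − 227 = 1352
odds, heavy drinkers = 1259/1382 = 0.9110
odds, light drinkers = 227/1352 = 0.1679
OR = 0.9110 / 0.1679 = 5.426

OR ≈ 5.426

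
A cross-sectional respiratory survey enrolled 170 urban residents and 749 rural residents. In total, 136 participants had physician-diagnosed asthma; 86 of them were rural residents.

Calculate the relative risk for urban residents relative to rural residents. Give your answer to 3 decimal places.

urban residents with the outcome: 136 − 86 = 50
urban residents without the outcome: 170 − 50 = 120
rural residents without the outcome: 749 − 86 = 663
risk, urban residents = 50/170 = 0.2941
risk, rural residents = 86/749 = 0.1148
RR = 0.2941 / 0.1148 = 2.562

RR ≈ 2.562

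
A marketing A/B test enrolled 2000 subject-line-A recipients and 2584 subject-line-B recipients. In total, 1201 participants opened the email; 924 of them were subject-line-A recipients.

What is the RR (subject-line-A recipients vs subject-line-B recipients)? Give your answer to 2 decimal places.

4.31

subject-line-A recipients without the outcome: 2000 − 924 = 1076
subject-line-B recipients with the outcome: 1201 − 924 = 277
subject-line-B recipients without the outcome: 2584 − 277 = 2307
risk, subject-line-A recipients = 924/2000 = 0.4620
risk, subject-line-B recipients = 277/2584 = 0.1072
RR = 0.4620 / 0.1072 = 4.31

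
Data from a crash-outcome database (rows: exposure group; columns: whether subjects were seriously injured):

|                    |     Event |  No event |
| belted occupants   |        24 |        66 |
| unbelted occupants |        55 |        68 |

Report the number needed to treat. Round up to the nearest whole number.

NNT = 6

risk, belted occupants = 24/90 = 0.266667
risk, unbelted occupants = 55/123 = 0.447154
absolute risk difference = 0.180488
1 / 0.180488 = 5.541 → round up → 6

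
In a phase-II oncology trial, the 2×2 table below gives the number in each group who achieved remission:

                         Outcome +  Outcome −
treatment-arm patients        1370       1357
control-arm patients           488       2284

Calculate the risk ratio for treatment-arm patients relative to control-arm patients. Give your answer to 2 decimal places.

RR ≈ 2.85

risk, treatment-arm patients = 1370/2727 = 0.5024
risk, control-arm patients = 488/2772 = 0.1760
RR = 0.5024 / 0.1760 = 2.85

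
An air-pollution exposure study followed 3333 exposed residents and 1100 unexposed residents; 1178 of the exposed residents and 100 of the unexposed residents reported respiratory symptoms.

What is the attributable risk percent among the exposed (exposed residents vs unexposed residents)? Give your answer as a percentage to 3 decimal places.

74.278%

risk, exposed residents = 1178/3333 = 0.3534
risk, unexposed residents = 100/1100 = 0.0909
AR% = (0.3534 − 0.0909) / 0.3534 = 0.7428 → 74.278%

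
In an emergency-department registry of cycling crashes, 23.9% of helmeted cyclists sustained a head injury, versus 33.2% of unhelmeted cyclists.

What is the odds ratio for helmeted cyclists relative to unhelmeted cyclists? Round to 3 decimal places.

0.632

odds, helmeted cyclists = 0.2390/0.7610 = 0.3141
odds, unhelmeted cyclists = 0.3320/0.6680 = 0.4970
OR = 0.3141 / 0.4970 = 0.632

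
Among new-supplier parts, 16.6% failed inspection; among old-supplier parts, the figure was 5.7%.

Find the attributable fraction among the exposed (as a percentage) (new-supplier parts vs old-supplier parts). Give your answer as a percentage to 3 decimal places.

AR% = (0.1660 − 0.0570) / 0.1660 = 0.6566 → 65.663%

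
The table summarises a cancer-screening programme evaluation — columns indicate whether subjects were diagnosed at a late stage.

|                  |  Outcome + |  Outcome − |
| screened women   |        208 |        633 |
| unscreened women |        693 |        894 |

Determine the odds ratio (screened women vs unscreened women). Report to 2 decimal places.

OR = (208 × 894) / (633 × 693) = 185952/438669 ≈ 0.42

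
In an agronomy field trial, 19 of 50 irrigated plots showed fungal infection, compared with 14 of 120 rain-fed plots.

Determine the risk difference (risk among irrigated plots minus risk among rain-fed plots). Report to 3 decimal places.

RD: 0.263

risk, irrigated plots = 19/50 = 0.3800
risk, rain-fed plots = 14/120 = 0.1167
risk difference = 0.3800 − 0.1167 = 0.263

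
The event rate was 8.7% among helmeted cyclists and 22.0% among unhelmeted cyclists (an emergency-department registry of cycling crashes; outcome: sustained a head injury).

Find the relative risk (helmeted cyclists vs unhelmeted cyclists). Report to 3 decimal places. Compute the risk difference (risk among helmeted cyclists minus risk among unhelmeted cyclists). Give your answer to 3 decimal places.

RR = 0.395; RD = -0.133

RR = 0.0870 / 0.2200 = 0.395
risk difference = 0.0870 − 0.2200 = -0.133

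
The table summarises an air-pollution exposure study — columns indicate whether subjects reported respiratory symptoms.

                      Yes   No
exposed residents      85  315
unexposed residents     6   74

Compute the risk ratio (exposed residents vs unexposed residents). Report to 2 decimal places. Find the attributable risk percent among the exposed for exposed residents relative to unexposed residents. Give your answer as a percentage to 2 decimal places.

risk, exposed residents = 85/400 = 0.2125
risk, unexposed residents = 6/80 = 0.0750
RR = 0.2125 / 0.0750 = 2.83
AR% = (0.2125 − 0.0750) / 0.2125 = 0.6471 → 64.71%

RR = 2.83; AR% = 64.71%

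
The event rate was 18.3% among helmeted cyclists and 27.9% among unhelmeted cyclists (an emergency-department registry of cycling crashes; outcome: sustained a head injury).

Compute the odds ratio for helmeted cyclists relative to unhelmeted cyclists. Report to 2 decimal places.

0.58

odds, helmeted cyclists = 0.1830/0.8170 = 0.2240
odds, unhelmeted cyclists = 0.2790/0.7210 = 0.3870
OR = 0.2240 / 0.3870 = 0.58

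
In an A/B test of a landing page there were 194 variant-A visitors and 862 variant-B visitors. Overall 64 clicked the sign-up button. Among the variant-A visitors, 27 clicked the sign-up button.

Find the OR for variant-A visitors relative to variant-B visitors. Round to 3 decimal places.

variant-A visitors without the outcome: 194 − 27 = 167
variant-B visitors with the outcome: 64 − 27 = 37
variant-B visitors without the outcome: 862 − 37 = 825
OR = (27 × 825) / (167 × 37) = 22275/6179 ≈ 3.605

OR ≈ 3.605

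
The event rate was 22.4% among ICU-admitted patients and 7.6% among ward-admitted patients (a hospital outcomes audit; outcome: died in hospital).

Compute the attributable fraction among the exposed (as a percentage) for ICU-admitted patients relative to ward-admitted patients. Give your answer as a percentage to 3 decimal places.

AR% = (0.2240 − 0.0760) / 0.2240 = 0.6607 → 66.071%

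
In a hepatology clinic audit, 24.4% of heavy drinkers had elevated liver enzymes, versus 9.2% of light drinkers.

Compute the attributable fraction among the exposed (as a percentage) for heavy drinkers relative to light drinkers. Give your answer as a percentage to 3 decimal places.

AR% = (0.2440 − 0.0920) / 0.2440 = 0.6230 → 62.295%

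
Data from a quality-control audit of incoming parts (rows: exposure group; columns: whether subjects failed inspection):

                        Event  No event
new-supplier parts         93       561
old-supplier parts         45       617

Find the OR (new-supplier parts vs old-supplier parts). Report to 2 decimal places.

2.27

odds, new-supplier parts = 93/561 = 0.1658
odds, old-supplier parts = 45/617 = 0.0729
OR = 0.1658 / 0.0729 = 2.27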